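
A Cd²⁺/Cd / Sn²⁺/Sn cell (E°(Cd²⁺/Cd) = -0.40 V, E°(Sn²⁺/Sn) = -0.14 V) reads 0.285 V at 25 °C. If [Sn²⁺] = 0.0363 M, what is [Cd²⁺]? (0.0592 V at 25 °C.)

0.0052 M

From the Nernst equation, log Q = n(E° − E)/0.0592 = 2(0.26 − 0.285)/0.0592 = -0.845, so Q = 0.143.
With Q = [Cd²⁺]/[Sn²⁺] and the known concentrations, [Cd²⁺] in the numerator gives [Cd²⁺] = 0.0052 M.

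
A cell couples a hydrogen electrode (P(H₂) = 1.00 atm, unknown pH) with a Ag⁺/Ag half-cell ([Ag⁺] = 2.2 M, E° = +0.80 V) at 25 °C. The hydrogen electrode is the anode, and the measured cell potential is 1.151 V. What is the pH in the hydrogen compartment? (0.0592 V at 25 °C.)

E°_cell = 0.80 V and n = 2.
log Q = n(E° − E)/0.0592 = 2×(0.80 − 1.151)/0.0592 = -11.858.
With Q = [H⁺]^2 / ([Ag⁺]^2·P(H₂)), solving for [H⁺] gives log[H⁺] = -5.587, so pH = 5.59.

pH = 5.59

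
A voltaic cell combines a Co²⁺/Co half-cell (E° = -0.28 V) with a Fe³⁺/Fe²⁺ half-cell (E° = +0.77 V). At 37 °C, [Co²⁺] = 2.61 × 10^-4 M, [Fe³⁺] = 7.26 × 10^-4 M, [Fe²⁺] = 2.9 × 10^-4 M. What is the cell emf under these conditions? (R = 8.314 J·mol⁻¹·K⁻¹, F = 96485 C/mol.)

1.18 V

The Fe³⁺/Fe²⁺ couple has the higher reduction potential and acts as the cathode, so E°_cell = +0.77 − (-0.28) = 1.05 V.
Balancing electrons gives n = 2; the reaction quotient is Q = [Co²⁺]·[Fe²⁺]^2/[Fe³⁺]^2 = 4.16 × 10^-5.
E = E° − (RT/nF) ln Q = 1.05 − (8.314×310)/(2×96485) × (-10.086) = 1.050 + 0.135 = 1.185 V.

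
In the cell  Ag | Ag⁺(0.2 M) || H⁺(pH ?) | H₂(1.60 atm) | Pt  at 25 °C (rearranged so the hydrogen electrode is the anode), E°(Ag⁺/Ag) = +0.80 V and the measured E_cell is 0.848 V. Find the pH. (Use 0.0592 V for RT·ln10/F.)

pH = 1.41

E°_cell = 0.80 V and n = 2.
log Q = n(E° − E)/0.0592 = 2×(0.80 − 0.848)/0.0592 = -1.622.
With Q = [H⁺]^2 / ([Ag⁺]^2·P(H₂)), solving for [H⁺] gives log[H⁺] = -1.408, so pH = 1.41.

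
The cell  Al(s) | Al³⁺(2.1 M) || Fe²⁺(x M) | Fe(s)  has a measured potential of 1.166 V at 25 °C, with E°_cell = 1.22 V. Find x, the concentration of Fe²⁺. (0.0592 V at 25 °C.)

0.025 M

From the Nernst equation, log Q = n(E° − E)/0.0592 = 6(1.22 − 1.166)/0.0592 = 5.473, so Q = 2.97 × 10^5.
With Q = [Al³⁺]^2/[Fe²⁺]^3 and the known concentrations, [Fe²⁺]^3 in the denominator gives [Fe²⁺] = 0.025 M.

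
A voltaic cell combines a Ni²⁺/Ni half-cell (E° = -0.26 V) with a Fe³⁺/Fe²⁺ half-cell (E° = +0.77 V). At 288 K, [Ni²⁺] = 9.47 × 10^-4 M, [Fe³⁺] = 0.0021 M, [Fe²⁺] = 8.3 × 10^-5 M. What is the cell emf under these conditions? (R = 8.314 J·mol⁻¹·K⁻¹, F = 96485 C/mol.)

1.20 V

The Fe³⁺/Fe²⁺ couple has the higher reduction potential and acts as the cathode, so E°_cell = +0.77 − (-0.26) = 1.03 V.
Balancing electrons gives n = 2; the reaction quotient is Q = [Ni²⁺]·[Fe²⁺]^2/[Fe³⁺]^2 = 1.48 × 10^-6.
E = E° − (RT/nF) ln Q = 1.03 − (8.314×288)/(2×96485) × (-13.424) = 1.030 + 0.167 = 1.197 V.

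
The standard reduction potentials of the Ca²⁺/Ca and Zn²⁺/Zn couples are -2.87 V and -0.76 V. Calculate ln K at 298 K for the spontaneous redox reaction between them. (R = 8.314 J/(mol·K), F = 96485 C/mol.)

ln K = 164.3

E°_cell = -0.76 − (-2.87) = 2.11 V, with n = 2 electrons transferred.
At equilibrium E = 0, so the Nernst equation gives ln K = nFE°/RT = (2)(96485)(2.11)/((8.314)(298)) = 164.34.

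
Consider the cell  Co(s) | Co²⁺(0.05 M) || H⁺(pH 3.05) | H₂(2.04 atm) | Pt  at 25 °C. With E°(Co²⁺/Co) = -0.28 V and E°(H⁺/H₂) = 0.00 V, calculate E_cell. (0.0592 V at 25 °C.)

0.13 V

The hydrogen couple is the cathode, so E°_cell = 0.28 V; n = 2.
[H⁺] = 10^(−3.05) = 8.9 × 10^-4 M, and Q = [Co²⁺]·P(H₂) / [H⁺]^2 = 1.28 × 10^5.
E = E° − (0.0592/2) log Q = 0.28 − (0.0592/2)(5.109) = 0.129 V.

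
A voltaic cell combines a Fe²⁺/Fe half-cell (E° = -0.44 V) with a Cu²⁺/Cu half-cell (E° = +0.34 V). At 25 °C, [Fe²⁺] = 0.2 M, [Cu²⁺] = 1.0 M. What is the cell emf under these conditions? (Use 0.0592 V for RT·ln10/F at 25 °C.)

0.801 V

The Cu²⁺/Cu couple has the higher reduction potential and acts as the cathode, so E°_cell = +0.34 − (-0.44) = 0.78 V.
Balancing electrons gives n = 2; the reaction quotient is Q = [Fe²⁺]/[Cu²⁺] = 0.200.
At 25 °C, E = E° − (0.0592/n) log Q = 0.78 − (0.0592/2)(-0.699) = 0.780 + 0.021 = 0.801 V.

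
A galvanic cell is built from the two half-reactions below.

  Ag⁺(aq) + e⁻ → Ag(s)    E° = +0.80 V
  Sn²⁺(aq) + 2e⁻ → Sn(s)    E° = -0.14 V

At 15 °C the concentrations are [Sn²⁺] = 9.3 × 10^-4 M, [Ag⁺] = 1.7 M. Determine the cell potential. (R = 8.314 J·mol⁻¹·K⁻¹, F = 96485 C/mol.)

1.04 V

The Ag⁺/Ag couple has the higher reduction potential and acts as the cathode, so E°_cell = +0.80 − (-0.14) = 0.94 V.
Balancing electrons gives n = 2; the reaction quotient is Q = [Sn²⁺]/[Ag⁺]^2 = 3.22 × 10^-4.
E = E° − (RT/nF) ln Q = 0.94 − (8.314×288)/(2×96485) × (-8.042) = 0.940 + 0.100 = 1.040 V.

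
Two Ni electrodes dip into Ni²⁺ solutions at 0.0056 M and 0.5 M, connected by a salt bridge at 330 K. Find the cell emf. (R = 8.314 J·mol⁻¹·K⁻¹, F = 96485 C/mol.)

Both half-cells are Ni²⁺/Ni, so E°_cell = 0. The concentrated side is the cathode; the cell reaction moves Ni²⁺ from high to low concentration with n = 2.
Q = [Ni²⁺]_dilute/[Ni²⁺]_conc = 0.0056/0.5 = 0.0112.
E = 0 − (RT/nF) ln Q = −((8.314×330)/(2×96485))(-4.492) = 0.0639 V.

0.064 V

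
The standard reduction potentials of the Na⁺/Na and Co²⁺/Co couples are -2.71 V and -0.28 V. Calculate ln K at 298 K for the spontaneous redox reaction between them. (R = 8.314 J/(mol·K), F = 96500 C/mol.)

E°_cell = -0.28 − (-2.71) = 2.43 V, with n = 2 electrons transferred.
At equilibrium E = 0, so the Nernst equation gives ln K = nFE°/RT = (2)(96500)(2.43)/((8.314)(298)) = 189.29.

ln K = 189.3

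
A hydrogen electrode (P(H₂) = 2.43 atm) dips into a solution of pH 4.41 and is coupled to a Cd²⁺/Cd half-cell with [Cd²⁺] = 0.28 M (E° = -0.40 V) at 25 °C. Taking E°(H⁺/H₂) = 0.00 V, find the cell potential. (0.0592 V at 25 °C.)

The hydrogen couple is the cathode, so E°_cell = 0.40 V; n = 2.
[H⁺] = 10^(−4.41) = 3.9 × 10^-5 M, and Q = [Cd²⁺]·P(H₂) / [H⁺]^2 = 4.5 × 10^8.
E = E° − (0.0592/2) log Q = 0.40 − (0.0592/2)(8.653) = 0.144 V.

0.14 V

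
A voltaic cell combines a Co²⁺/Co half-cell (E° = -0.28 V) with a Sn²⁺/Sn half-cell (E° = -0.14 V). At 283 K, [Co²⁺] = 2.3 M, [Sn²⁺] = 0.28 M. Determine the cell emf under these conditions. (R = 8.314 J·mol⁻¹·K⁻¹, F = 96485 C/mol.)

The Sn²⁺/Sn couple has the higher reduction potential and acts as the cathode, so E°_cell = -0.14 − (-0.28) = 0.14 V.
Balancing electrons gives n = 2; the reaction quotient is Q = [Co²⁺]/[Sn²⁺] = 8.21.
E = E° − (RT/nF) ln Q = 0.14 − (8.314×283)/(2×96485) × (2.106) = 0.140 − 0.026 = 0.114 V.

0.114 V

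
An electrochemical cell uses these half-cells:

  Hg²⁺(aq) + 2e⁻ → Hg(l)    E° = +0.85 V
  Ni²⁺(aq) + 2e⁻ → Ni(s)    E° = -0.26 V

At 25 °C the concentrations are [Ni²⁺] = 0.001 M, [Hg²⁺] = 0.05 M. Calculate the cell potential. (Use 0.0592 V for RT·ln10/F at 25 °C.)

1.16 V

The Hg²⁺/Hg couple has the higher reduction potential and acts as the cathode, so E°_cell = +0.85 − (-0.26) = 1.11 V.
Balancing electrons gives n = 2; the reaction quotient is Q = [Ni²⁺]/[Hg²⁺] = 0.0200.
At 25 °C, E = E° − (0.0592/n) log Q = 1.11 − (0.0592/2)(-1.699) = 1.110 + 0.050 = 1.160 V.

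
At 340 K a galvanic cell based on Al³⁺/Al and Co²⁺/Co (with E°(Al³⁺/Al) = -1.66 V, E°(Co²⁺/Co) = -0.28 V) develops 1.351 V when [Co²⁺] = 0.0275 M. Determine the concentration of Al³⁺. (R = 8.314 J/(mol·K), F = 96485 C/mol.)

0.089 M

From the Nernst equation, ln Q = nF(E° − E)/RT = 6×96485×(1.38 − 1.351)/(8.314×340) = 5.939, so Q = 380.
With Q = [Al³⁺]^2/[Co²⁺]^3 and the known concentrations, [Al³⁺]^2 in the numerator gives [Al³⁺] = 0.089 M.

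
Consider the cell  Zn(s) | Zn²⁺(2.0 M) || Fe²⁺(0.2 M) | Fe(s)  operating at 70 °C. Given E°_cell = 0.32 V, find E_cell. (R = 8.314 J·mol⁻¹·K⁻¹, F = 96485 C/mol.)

Balancing electrons gives n = 2; the reaction quotient is Q = [Zn²⁺]/[Fe²⁺] = 10.0.
E = E° − (RT/nF) ln Q = 0.32 − (8.314×343)/(2×96485) × (2.303) = 0.320 − 0.034 = 0.286 V.

0.286 V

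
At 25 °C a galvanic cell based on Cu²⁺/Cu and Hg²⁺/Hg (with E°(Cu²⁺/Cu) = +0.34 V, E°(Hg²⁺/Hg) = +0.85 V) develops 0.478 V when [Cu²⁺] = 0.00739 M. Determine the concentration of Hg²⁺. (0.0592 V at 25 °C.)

From the Nernst equation, log Q = n(E° − E)/0.0592 = 2(0.51 − 0.478)/0.0592 = 1.081, so Q = 12.1.
With Q = [Cu²⁺]/[Hg²⁺] and the known concentrations, [Hg²⁺] in the denominator gives [Hg²⁺] = 6.1 × 10^-4 M.

6.1 × 10^-4 M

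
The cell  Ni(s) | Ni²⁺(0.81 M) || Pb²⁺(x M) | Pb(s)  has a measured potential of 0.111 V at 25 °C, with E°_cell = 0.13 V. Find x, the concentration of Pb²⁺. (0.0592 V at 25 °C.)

From the Nernst equation, log Q = n(E° − E)/0.0592 = 2(0.13 − 0.111)/0.0592 = 0.642, so Q = 4.38.
With Q = [Ni²⁺]/[Pb²⁺] and the known concentrations, [Pb²⁺] in the denominator gives [Pb²⁺] = 0.18 M.

0.18 M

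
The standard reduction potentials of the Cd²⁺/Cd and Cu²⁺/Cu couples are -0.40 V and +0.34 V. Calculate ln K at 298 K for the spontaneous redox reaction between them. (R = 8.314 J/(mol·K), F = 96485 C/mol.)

ln K = 57.6

E°_cell = +0.34 − (-0.40) = 0.74 V, with n = 2 electrons transferred.
At equilibrium E = 0, so the Nernst equation gives ln K = nFE°/RT = (2)(96485)(0.74)/((8.314)(298)) = 57.64.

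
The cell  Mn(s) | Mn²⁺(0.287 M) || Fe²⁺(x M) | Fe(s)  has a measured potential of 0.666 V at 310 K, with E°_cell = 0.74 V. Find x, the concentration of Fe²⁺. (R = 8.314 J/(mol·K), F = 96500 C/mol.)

From the Nernst equation, ln Q = nF(E° − E)/RT = 2×96500×(0.74 − 0.666)/(8.314×310) = 5.541, so Q = 255.
With Q = [Mn²⁺]/[Fe²⁺] and the known concentrations, [Fe²⁺] in the denominator gives [Fe²⁺] = 0.0011 M.

0.0011 M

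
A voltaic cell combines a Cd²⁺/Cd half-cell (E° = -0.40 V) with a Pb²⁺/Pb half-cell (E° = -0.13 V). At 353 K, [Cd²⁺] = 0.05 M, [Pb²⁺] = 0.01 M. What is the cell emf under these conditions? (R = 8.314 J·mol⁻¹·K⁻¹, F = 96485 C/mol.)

0.246 V

The Pb²⁺/Pb couple has the higher reduction potential and acts as the cathode, so E°_cell = -0.13 − (-0.40) = 0.27 V.
Balancing electrons gives n = 2; the reaction quotient is Q = [Cd²⁺]/[Pb²⁺] = 5.00.
E = E° − (RT/nF) ln Q = 0.27 − (8.314×353)/(2×96485) × (1.609) = 0.270 − 0.024 = 0.246 V.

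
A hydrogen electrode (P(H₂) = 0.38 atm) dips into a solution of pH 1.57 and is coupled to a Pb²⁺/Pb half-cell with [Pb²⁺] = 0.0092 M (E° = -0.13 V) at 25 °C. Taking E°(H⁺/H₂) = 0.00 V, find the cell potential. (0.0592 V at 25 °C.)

0.11 V

The hydrogen couple is the cathode, so E°_cell = 0.13 V; n = 2.
[H⁺] = 10^(−1.57) = 0.027 M, and Q = [Pb²⁺]·P(H₂) / [H⁺]^2 = 4.83.
E = E° − (0.0592/2) log Q = 0.13 − (0.0592/2)(0.684) = 0.110 V.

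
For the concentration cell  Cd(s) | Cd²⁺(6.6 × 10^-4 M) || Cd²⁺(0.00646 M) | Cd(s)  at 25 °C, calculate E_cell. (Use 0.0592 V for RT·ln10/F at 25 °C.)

0.029 V

Both half-cells are Cd²⁺/Cd, so E°_cell = 0. The concentrated side is the cathode; the cell reaction moves Cd²⁺ from high to low concentration with n = 2.
Q = [Cd²⁺]_dilute/[Cd²⁺]_conc = 6.6 × 10^-4/0.00646 = 0.102.
E = 0 − (0.0592/2) log Q = −(0.0592/2)(-0.991) = 0.0293 V.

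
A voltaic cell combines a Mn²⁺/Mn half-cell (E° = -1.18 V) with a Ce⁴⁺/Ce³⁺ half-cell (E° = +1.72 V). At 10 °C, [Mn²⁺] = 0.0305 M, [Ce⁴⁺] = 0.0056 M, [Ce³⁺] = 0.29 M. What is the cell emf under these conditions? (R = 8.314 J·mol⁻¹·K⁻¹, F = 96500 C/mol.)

2.85 V

The Ce⁴⁺/Ce³⁺ couple has the higher reduction potential and acts as the cathode, so E°_cell = +1.72 − (-1.18) = 2.90 V.
Balancing electrons gives n = 2; the reaction quotient is Q = [Mn²⁺]·[Ce³⁺]^2/[Ce⁴⁺]^2 = 81.8.
E = E° − (RT/nF) ln Q = 2.90 − (8.314×283)/(2×96500) × (4.404) = 2.900 − 0.054 = 2.846 V.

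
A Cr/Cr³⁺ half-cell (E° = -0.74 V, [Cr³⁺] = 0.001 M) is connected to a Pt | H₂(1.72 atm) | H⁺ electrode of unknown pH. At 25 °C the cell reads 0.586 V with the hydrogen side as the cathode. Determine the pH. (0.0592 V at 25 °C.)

pH = 3.48

E°_cell = 0.74 V and n = 6.
log Q = n(E° − E)/0.0592 = 6×(0.74 − 0.586)/0.0592 = 15.608.
With Q = [Cr³⁺]^2·P(H₂)^3 / [H⁺]^6, solving for [H⁺] gives log[H⁺] = -3.484, so pH = 3.48.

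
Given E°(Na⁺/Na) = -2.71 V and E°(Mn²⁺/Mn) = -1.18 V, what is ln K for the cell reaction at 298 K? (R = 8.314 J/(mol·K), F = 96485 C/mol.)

ln K = 119.2

E°_cell = -1.18 − (-2.71) = 1.53 V, with n = 2 electrons transferred.
At equilibrium E = 0, so the Nernst equation gives ln K = nFE°/RT = (2)(96485)(1.53)/((8.314)(298)) = 119.17.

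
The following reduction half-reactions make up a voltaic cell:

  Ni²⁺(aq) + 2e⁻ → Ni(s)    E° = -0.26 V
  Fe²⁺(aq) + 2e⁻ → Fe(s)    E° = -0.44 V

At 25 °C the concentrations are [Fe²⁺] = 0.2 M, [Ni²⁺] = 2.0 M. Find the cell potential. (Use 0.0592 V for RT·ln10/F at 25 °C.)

The Ni²⁺/Ni couple has the higher reduction potential and acts as the cathode, so E°_cell = -0.26 − (-0.44) = 0.18 V.
Balancing electrons gives n = 2; the reaction quotient is Q = [Fe²⁺]/[Ni²⁺] = 0.100.
At 25 °C, E = E° − (0.0592/n) log Q = 0.18 − (0.0592/2)(-1.000) = 0.180 + 0.030 = 0.210 V.

0.210 V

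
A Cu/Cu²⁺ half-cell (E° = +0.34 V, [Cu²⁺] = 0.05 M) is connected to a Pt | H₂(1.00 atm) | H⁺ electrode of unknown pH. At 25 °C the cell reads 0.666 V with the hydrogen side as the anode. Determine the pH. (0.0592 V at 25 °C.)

E°_cell = 0.34 V and n = 2.
log Q = n(E° − E)/0.0592 = 2×(0.34 − 0.666)/0.0592 = -11.014.
With Q = [H⁺]^2 / ([Cu²⁺]·P(H₂)), solving for [H⁺] gives log[H⁺] = -6.157, so pH = 6.16.

pH = 6.16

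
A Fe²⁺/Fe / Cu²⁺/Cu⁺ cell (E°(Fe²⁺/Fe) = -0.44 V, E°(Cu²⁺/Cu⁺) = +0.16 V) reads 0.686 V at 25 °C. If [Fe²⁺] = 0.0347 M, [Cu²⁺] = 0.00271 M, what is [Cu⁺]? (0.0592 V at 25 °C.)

From the Nernst equation, log Q = n(E° − E)/0.0592 = 2(0.60 − 0.686)/0.0592 = -2.905, so Q = 0.00124.
With Q = [Fe²⁺]·[Cu⁺]^2/[Cu²⁺]^2 and the known concentrations, [Cu⁺]^2 in the numerator gives [Cu⁺] = 5.1 × 10^-4 M.

5.1 × 10^-4 M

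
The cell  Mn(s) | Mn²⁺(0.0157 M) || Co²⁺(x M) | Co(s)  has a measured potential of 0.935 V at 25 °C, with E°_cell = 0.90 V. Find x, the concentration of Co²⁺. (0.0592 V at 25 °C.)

0.24 M

From the Nernst equation, log Q = n(E° − E)/0.0592 = 2(0.90 − 0.935)/0.0592 = -1.182, so Q = 0.0657.
With Q = [Mn²⁺]/[Co²⁺] and the known concentrations, [Co²⁺] in the denominator gives [Co²⁺] = 0.24 M.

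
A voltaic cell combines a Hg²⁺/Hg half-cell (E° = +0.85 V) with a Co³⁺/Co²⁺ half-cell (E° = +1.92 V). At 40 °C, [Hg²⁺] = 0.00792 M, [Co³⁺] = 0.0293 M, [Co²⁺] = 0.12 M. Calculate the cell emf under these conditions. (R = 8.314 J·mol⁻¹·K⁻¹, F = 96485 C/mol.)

The Co³⁺/Co²⁺ couple has the higher reduction potential and acts as the cathode, so E°_cell = +1.92 − (+0.85) = 1.07 V.
Balancing electrons gives n = 2; the reaction quotient is Q = [Hg²⁺]·[Co²⁺]^2/[Co³⁺]^2 = 0.133.
E = E° − (RT/nF) ln Q = 1.07 − (8.314×313)/(2×96485) × (-2.019) = 1.070 + 0.027 = 1.097 V.

1.10 V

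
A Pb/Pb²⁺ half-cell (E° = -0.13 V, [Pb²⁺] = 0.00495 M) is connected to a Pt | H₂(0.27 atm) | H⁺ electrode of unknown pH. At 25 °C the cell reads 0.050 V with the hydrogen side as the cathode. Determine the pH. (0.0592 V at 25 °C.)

E°_cell = 0.13 V and n = 2.
log Q = n(E° − E)/0.0592 = 2×(0.13 − 0.050)/0.0592 = 2.703.
With Q = [Pb²⁺]·P(H₂) / [H⁺]^2, solving for [H⁺] gives log[H⁺] = -2.788, so pH = 2.79.

pH = 2.79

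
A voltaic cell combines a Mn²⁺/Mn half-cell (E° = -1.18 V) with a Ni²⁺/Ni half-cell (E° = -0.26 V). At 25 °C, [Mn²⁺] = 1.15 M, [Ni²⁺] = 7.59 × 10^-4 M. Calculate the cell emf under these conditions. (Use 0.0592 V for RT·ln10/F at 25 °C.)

0.826 V

The Ni²⁺/Ni couple has the higher reduction potential and acts as the cathode, so E°_cell = -0.26 − (-1.18) = 0.92 V.
Balancing electrons gives n = 2; the reaction quotient is Q = [Mn²⁺]/[Ni²⁺] = 1520.
At 25 °C, E = E° − (0.0592/n) log Q = 0.92 − (0.0592/2)(3.180) = 0.920 − 0.094 = 0.826 V.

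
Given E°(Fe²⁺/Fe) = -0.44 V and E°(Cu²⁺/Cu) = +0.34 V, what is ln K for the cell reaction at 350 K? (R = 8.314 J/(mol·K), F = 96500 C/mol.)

ln K = 51.7

E°_cell = +0.34 − (-0.44) = 0.78 V, with n = 2 electrons transferred.
At equilibrium E = 0, so the Nernst equation gives ln K = nFE°/RT = (2)(96500)(0.78)/((8.314)(350)) = 51.73.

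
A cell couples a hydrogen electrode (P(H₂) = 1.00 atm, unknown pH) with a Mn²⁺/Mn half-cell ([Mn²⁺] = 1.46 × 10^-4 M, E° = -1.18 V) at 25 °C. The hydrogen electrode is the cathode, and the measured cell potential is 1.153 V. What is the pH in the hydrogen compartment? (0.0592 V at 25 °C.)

E°_cell = 1.18 V and n = 2.
log Q = n(E° − E)/0.0592 = 2×(1.18 − 1.153)/0.0592 = 0.912.
With Q = [Mn²⁺]·P(H₂) / [H⁺]^2, solving for [H⁺] gives log[H⁺] = -2.374, so pH = 2.37.

pH = 2.37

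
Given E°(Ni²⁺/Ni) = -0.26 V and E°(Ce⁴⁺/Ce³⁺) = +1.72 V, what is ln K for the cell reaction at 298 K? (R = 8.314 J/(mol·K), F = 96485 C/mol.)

ln K = 154.2

E°_cell = +1.72 − (-0.26) = 1.98 V, with n = 2 electrons transferred.
At equilibrium E = 0, so the Nernst equation gives ln K = nFE°/RT = (2)(96485)(1.98)/((8.314)(298)) = 154.22.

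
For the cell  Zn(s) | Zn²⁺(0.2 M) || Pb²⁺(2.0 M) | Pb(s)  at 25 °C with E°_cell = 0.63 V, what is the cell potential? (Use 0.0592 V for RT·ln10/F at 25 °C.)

0.660 V

Balancing electrons gives n = 2; the reaction quotient is Q = [Zn²⁺]/[Pb²⁺] = 0.100.
At 25 °C, E = E° − (0.0592/n) log Q = 0.63 − (0.0592/2)(-1.000) = 0.630 + 0.030 = 0.660 V.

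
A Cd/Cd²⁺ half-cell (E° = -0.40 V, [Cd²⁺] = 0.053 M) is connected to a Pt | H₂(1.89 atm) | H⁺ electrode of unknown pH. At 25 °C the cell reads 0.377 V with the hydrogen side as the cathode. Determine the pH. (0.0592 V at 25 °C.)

pH = 0.89

E°_cell = 0.40 V and n = 2.
log Q = n(E° − E)/0.0592 = 2×(0.40 − 0.377)/0.0592 = 0.777.
With Q = [Cd²⁺]·P(H₂) / [H⁺]^2, solving for [H⁺] gives log[H⁺] = -0.888, so pH = 0.89.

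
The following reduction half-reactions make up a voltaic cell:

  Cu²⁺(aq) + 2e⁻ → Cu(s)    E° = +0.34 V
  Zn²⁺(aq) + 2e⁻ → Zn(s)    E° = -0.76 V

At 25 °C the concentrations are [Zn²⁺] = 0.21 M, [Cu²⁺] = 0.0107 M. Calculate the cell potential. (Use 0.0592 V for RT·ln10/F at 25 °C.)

The Cu²⁺/Cu couple has the higher reduction potential and acts as the cathode, so E°_cell = +0.34 − (-0.76) = 1.10 V.
Balancing electrons gives n = 2; the reaction quotient is Q = [Zn²⁺]/[Cu²⁺] = 19.6.
At 25 °C, E = E° − (0.0592/n) log Q = 1.10 − (0.0592/2)(1.293) = 1.100 − 0.038 = 1.062 V.

1.06 V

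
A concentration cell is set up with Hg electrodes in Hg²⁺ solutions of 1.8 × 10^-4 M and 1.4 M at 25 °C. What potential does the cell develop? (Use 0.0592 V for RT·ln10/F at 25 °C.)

Both half-cells are Hg²⁺/Hg, so E°_cell = 0. The concentrated side is the cathode; the cell reaction moves Hg²⁺ from high to low concentration with n = 2.
Q = [Hg²⁺]_dilute/[Hg²⁺]_conc = 1.8 × 10^-4/1.4 = 1.29 × 10^-4.
E = 0 − (0.0592/2) log Q = −(0.0592/2)(-3.891) = 0.1152 V.

0.12 V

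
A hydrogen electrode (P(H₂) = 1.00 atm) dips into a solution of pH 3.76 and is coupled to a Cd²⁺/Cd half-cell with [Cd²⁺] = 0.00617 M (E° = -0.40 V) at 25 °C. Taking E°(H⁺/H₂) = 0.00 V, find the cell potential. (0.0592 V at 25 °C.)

The hydrogen couple is the cathode, so E°_cell = 0.40 V; n = 2.
[H⁺] = 10^(−3.76) = 1.7 × 10^-4 M, and Q = [Cd²⁺]·P(H₂) / [H⁺]^2 = 2.04 × 10^5.
E = E° − (0.0592/2) log Q = 0.40 − (0.0592/2)(5.310) = 0.243 V.

0.24 V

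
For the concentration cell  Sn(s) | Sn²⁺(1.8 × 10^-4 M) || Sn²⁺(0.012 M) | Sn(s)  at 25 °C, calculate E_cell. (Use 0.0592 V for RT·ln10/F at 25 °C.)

0.054 V

Both half-cells are Sn²⁺/Sn, so E°_cell = 0. The concentrated side is the cathode; the cell reaction moves Sn²⁺ from high to low concentration with n = 2.
Q = [Sn²⁺]_dilute/[Sn²⁺]_conc = 1.8 × 10^-4/0.012 = 0.0150.
E = 0 − (0.0592/2) log Q = −(0.0592/2)(-1.824) = 0.0540 V.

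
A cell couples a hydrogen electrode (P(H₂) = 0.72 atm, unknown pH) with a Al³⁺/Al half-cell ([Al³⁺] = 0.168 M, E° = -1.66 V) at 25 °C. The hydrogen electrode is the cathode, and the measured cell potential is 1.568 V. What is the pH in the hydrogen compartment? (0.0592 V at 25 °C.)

pH = 1.88

E°_cell = 1.66 V and n = 6.
log Q = n(E° − E)/0.0592 = 6×(1.66 − 1.568)/0.0592 = 9.324.
With Q = [Al³⁺]^2·P(H₂)^3 / [H⁺]^6, solving for [H⁺] gives log[H⁺] = -1.884, so pH = 1.88.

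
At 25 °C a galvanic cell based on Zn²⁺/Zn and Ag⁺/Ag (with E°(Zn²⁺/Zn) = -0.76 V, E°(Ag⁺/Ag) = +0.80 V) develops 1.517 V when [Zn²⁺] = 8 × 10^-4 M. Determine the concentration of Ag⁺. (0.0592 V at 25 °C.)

0.0053 M

From the Nernst equation, log Q = n(E° − E)/0.0592 = 2(1.56 − 1.517)/0.0592 = 1.453, so Q = 28.4.
With Q = [Zn²⁺]/[Ag⁺]^2 and the known concentrations, [Ag⁺]^2 in the denominator gives [Ag⁺] = 0.0053 M.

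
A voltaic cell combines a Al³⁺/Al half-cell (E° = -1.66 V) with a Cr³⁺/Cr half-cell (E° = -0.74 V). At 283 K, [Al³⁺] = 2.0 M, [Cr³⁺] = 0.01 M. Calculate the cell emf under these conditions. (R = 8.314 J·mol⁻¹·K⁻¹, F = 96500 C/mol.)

0.877 V

The Cr³⁺/Cr couple has the higher reduction potential and acts as the cathode, so E°_cell = -0.74 − (-1.66) = 0.92 V.
Balancing electrons gives n = 3; the reaction quotient is Q = [Al³⁺]/[Cr³⁺] = 200.
E = E° − (RT/nF) ln Q = 0.92 − (8.314×283)/(3×96500) × (5.298) = 0.920 − 0.043 = 0.877 V.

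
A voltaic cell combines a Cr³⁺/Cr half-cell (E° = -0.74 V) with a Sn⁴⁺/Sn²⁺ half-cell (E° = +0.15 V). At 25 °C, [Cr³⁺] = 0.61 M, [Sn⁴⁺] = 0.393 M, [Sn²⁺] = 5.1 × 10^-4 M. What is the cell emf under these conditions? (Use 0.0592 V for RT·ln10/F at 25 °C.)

0.980 V

The Sn⁴⁺/Sn²⁺ couple has the higher reduction potential and acts as the cathode, so E°_cell = +0.15 − (-0.74) = 0.89 V.
Balancing electrons gives n = 6; the reaction quotient is Q = [Cr³⁺]^2·[Sn²⁺]^3/[Sn⁴⁺]^3 = 8.13 × 10^-10.
At 25 °C, E = E° − (0.0592/n) log Q = 0.89 − (0.0592/6)(-9.090) = 0.890 + 0.090 = 0.980 V.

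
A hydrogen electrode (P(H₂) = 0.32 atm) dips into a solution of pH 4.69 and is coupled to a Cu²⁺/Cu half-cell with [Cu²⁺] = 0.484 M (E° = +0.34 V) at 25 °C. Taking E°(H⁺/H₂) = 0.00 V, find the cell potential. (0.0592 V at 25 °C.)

0.59 V

The Cu²⁺/Cu couple is the cathode, so E°_cell = 0.34 V; n = 2.
[H⁺] = 10^(−4.69) = 2 × 10^-5 M, and Q = [H⁺]^2 / ([Cu²⁺]·P(H₂)) = 2.69 × 10^-9.
E = E° − (0.0592/2) log Q = 0.34 − (0.0592/2)(-8.570) = 0.594 V.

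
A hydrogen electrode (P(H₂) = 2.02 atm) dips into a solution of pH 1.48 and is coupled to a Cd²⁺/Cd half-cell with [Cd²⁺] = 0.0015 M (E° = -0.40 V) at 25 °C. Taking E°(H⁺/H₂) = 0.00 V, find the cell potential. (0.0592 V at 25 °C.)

0.39 V

The hydrogen couple is the cathode, so E°_cell = 0.40 V; n = 2.
[H⁺] = 10^(−1.48) = 0.033 M, and Q = [Cd²⁺]·P(H₂) / [H⁺]^2 = 2.76.
E = E° − (0.0592/2) log Q = 0.40 − (0.0592/2)(0.441) = 0.387 V.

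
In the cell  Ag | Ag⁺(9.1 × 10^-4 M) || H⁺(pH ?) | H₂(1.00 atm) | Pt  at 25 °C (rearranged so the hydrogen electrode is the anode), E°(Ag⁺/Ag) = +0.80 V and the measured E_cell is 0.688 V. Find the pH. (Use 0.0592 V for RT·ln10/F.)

pH = 1.15

E°_cell = 0.80 V and n = 2.
log Q = n(E° − E)/0.0592 = 2×(0.80 − 0.688)/0.0592 = 3.784.
With Q = [H⁺]^2 / ([Ag⁺]^2·P(H₂)), solving for [H⁺] gives log[H⁺] = -1.149, so pH = 1.15.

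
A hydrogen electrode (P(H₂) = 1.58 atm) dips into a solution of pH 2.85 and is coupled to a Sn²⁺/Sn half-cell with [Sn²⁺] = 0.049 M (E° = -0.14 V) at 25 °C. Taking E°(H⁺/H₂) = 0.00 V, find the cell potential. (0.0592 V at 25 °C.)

The hydrogen couple is the cathode, so E°_cell = 0.14 V; n = 2.
[H⁺] = 10^(−2.85) = 0.0014 M, and Q = [Sn²⁺]·P(H₂) / [H⁺]^2 = 3.88 × 10^4.
E = E° − (0.0592/2) log Q = 0.14 − (0.0592/2)(4.589) = 0.004 V.

0.004 V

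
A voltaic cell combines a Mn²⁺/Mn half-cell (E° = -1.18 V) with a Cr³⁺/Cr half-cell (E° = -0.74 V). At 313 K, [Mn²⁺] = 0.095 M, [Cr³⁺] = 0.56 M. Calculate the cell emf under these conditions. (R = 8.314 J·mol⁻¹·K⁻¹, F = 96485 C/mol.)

0.467 V

The Cr³⁺/Cr couple has the higher reduction potential and acts as the cathode, so E°_cell = -0.74 − (-1.18) = 0.44 V.
Balancing electrons gives n = 6; the reaction quotient is Q = [Mn²⁺]^3/[Cr³⁺]^2 = 0.00273.
E = E° − (RT/nF) ln Q = 0.44 − (8.314×313)/(6×96485) × (-5.902) = 0.440 + 0.027 = 0.467 V.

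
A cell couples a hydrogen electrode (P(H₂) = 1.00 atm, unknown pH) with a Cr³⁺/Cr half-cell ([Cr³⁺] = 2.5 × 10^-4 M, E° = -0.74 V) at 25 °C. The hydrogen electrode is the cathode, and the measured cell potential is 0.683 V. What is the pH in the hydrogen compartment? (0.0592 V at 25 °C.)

E°_cell = 0.74 V and n = 6.
log Q = n(E° − E)/0.0592 = 6×(0.74 − 0.683)/0.0592 = 5.777.
With Q = [Cr³⁺]^2·P(H₂)^3 / [H⁺]^6, solving for [H⁺] gives log[H⁺] = -2.164, so pH = 2.16.

pH = 2.16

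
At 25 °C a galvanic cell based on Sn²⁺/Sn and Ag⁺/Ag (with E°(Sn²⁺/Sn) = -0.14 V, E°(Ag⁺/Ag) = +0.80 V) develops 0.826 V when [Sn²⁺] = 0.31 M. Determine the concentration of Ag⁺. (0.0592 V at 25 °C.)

0.0066 M

From the Nernst equation, log Q = n(E° − E)/0.0592 = 2(0.94 − 0.826)/0.0592 = 3.851, so Q = 7100.
With Q = [Sn²⁺]/[Ag⁺]^2 and the known concentrations, [Ag⁺]^2 in the denominator gives [Ag⁺] = 0.0066 M.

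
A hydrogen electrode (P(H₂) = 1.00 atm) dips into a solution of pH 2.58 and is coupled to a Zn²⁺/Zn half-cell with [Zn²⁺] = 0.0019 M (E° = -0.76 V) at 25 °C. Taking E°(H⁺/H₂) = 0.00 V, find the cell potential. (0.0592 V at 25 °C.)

0.69 V

The hydrogen couple is the cathode, so E°_cell = 0.76 V; n = 2.
[H⁺] = 10^(−2.58) = 0.0026 M, and Q = [Zn²⁺]·P(H₂) / [H⁺]^2 = 275.
E = E° − (0.0592/2) log Q = 0.76 − (0.0592/2)(2.439) = 0.688 V.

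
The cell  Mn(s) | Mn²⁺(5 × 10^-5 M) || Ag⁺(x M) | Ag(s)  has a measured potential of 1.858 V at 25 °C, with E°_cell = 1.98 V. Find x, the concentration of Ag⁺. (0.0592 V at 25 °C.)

6.1 × 10^-5 M

From the Nernst equation, log Q = n(E° − E)/0.0592 = 2(1.98 − 1.858)/0.0592 = 4.122, so Q = 1.32 × 10^4.
With Q = [Mn²⁺]/[Ag⁺]^2 and the known concentrations, [Ag⁺]^2 in the denominator gives [Ag⁺] = 6.1 × 10^-5 M.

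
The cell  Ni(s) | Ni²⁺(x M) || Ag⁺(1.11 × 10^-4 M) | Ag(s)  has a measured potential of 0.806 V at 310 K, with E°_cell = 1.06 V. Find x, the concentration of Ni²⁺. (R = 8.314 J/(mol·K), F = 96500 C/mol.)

2.2 M

From the Nernst equation, ln Q = nF(E° − E)/RT = 2×96500×(1.06 − 0.806)/(8.314×310) = 19.020, so Q = 1.82 × 10^8.
With Q = [Ni²⁺]/[Ag⁺]^2 and the known concentrations, [Ni²⁺] in the numerator gives [Ni²⁺] = 2.2 M.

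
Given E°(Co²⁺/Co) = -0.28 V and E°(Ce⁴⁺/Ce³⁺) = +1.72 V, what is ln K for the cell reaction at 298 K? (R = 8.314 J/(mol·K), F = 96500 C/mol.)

E°_cell = +1.72 − (-0.28) = 2.00 V, with n = 2 electrons transferred.
At equilibrium E = 0, so the Nernst equation gives ln K = nFE°/RT = (2)(96500)(2.00)/((8.314)(298)) = 155.80.

ln K = 155.8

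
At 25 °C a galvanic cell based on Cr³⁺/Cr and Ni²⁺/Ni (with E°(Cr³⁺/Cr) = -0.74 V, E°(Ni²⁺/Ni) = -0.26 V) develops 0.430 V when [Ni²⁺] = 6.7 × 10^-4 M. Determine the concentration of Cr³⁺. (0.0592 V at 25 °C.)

From the Nernst equation, log Q = n(E° − E)/0.0592 = 6(0.48 − 0.430)/0.0592 = 5.068, so Q = 1.17 × 10^5.
With Q = [Cr³⁺]^2/[Ni²⁺]^3 and the known concentrations, [Cr³⁺]^2 in the numerator gives [Cr³⁺] = 0.0059 M.

0.0059 M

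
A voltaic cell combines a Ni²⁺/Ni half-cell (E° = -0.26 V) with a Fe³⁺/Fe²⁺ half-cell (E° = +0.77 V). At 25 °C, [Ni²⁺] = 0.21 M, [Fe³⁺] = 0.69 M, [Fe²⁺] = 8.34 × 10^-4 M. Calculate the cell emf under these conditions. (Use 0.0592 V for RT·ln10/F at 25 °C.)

1.22 V

The Fe³⁺/Fe²⁺ couple has the higher reduction potential and acts as the cathode, so E°_cell = +0.77 − (-0.26) = 1.03 V.
Balancing electrons gives n = 2; the reaction quotient is Q = [Ni²⁺]·[Fe²⁺]^2/[Fe³⁺]^2 = 3.07 × 10^-7.
At 25 °C, E = E° − (0.0592/n) log Q = 1.03 − (0.0592/2)(-6.513) = 1.030 + 0.193 = 1.223 V.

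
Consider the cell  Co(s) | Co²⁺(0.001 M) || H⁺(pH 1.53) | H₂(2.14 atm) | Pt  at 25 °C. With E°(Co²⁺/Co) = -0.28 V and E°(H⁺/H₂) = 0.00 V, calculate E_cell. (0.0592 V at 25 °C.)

0.27 V

The hydrogen couple is the cathode, so E°_cell = 0.28 V; n = 2.
[H⁺] = 10^(−1.53) = 0.030 M, and Q = [Co²⁺]·P(H₂) / [H⁺]^2 = 2.46.
E = E° − (0.0592/2) log Q = 0.28 − (0.0592/2)(0.390) = 0.268 V.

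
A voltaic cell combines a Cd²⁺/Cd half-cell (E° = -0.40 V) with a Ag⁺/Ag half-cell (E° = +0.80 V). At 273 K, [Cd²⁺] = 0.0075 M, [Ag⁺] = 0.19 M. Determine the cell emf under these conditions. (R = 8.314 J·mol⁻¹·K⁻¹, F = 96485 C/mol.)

1.22 V

The Ag⁺/Ag couple has the higher reduction potential and acts as the cathode, so E°_cell = +0.80 − (-0.40) = 1.20 V.
Balancing electrons gives n = 2; the reaction quotient is Q = [Cd²⁺]/[Ag⁺]^2 = 0.208.
E = E° − (RT/nF) ln Q = 1.20 − (8.314×273)/(2×96485) × (-1.571) = 1.200 + 0.018 = 1.218 V.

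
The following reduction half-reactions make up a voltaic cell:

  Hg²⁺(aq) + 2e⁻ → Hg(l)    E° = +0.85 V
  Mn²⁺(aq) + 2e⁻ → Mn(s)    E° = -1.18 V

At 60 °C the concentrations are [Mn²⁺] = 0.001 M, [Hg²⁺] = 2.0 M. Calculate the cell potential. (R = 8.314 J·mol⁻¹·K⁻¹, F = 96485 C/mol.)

The Hg²⁺/Hg couple has the higher reduction potential and acts as the cathode, so E°_cell = +0.85 − (-1.18) = 2.03 V.
Balancing electrons gives n = 2; the reaction quotient is Q = [Mn²⁺]/[Hg²⁺] = 5 × 10^-4.
E = E° − (RT/nF) ln Q = 2.03 − (8.314×333)/(2×96485) × (-7.601) = 2.030 + 0.109 = 2.139 V.

2.14 V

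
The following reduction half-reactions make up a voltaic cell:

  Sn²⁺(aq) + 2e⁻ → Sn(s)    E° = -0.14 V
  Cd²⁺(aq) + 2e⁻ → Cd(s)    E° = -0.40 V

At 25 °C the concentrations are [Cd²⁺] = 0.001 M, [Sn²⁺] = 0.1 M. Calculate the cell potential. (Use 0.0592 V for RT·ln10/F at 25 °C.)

The Sn²⁺/Sn couple has the higher reduction potential and acts as the cathode, so E°_cell = -0.14 − (-0.40) = 0.26 V.
Balancing electrons gives n = 2; the reaction quotient is Q = [Cd²⁺]/[Sn²⁺] = 0.0100.
At 25 °C, E = E° − (0.0592/n) log Q = 0.26 − (0.0592/2)(-2.000) = 0.260 + 0.059 = 0.319 V.

0.319 V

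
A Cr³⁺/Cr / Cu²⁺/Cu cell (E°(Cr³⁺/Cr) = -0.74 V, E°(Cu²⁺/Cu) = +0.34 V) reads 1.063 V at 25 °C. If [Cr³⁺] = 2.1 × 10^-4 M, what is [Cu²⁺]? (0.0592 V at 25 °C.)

9.4 × 10^-4 M

From the Nernst equation, log Q = n(E° − E)/0.0592 = 6(1.08 − 1.063)/0.0592 = 1.723, so Q = 52.8.
With Q = [Cr³⁺]^2/[Cu²⁺]^3 and the known concentrations, [Cu²⁺]^3 in the denominator gives [Cu²⁺] = 9.4 × 10^-4 M.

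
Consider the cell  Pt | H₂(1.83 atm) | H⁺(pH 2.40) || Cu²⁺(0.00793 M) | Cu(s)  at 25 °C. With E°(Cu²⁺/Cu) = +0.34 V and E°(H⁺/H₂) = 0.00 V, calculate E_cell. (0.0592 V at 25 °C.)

The Cu²⁺/Cu couple is the cathode, so E°_cell = 0.34 V; n = 2.
[H⁺] = 10^(−2.40) = 0.0040 M, and Q = [H⁺]^2 / ([Cu²⁺]·P(H₂)) = 0.00109.
E = E° − (0.0592/2) log Q = 0.34 − (0.0592/2)(-2.962) = 0.428 V.

0.43 V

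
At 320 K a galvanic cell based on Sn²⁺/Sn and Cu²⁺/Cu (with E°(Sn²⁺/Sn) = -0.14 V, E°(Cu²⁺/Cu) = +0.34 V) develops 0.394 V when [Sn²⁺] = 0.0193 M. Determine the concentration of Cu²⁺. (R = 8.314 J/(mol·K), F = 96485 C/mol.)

3.8 × 10^-5 M

From the Nernst equation, ln Q = nF(E° − E)/RT = 2×96485×(0.48 − 0.394)/(8.314×320) = 6.238, so Q = 512.
With Q = [Sn²⁺]/[Cu²⁺] and the known concentrations, [Cu²⁺] in the denominator gives [Cu²⁺] = 3.8 × 10^-5 M.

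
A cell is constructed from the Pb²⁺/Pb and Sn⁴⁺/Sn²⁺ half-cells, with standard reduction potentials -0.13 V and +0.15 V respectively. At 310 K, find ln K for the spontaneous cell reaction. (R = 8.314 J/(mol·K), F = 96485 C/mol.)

ln K = 21.0

E°_cell = +0.15 − (-0.13) = 0.28 V, with n = 2 electrons transferred.
At equilibrium E = 0, so the Nernst equation gives ln K = nFE°/RT = (2)(96485)(0.28)/((8.314)(310)) = 20.96.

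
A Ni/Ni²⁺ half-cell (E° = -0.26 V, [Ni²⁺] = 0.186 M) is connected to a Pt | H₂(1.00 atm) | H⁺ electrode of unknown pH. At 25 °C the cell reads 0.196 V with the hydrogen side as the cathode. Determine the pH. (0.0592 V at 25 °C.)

pH = 1.45

E°_cell = 0.26 V and n = 2.
log Q = n(E° − E)/0.0592 = 2×(0.26 − 0.196)/0.0592 = 2.162.
With Q = [Ni²⁺]·P(H₂) / [H⁺]^2, solving for [H⁺] gives log[H⁺] = -1.446, so pH = 1.45.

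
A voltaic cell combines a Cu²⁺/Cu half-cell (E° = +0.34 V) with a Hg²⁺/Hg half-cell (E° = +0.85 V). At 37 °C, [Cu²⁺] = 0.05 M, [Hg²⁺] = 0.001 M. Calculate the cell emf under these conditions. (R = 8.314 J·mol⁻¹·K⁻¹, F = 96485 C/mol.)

The Hg²⁺/Hg couple has the higher reduction potential and acts as the cathode, so E°_cell = +0.85 − (+0.34) = 0.51 V.
Balancing electrons gives n = 2; the reaction quotient is Q = [Cu²⁺]/[Hg²⁺] = 50.0.
E = E° − (RT/nF) ln Q = 0.51 − (8.314×310)/(2×96485) × (3.912) = 0.510 − 0.052 = 0.458 V.

0.458 V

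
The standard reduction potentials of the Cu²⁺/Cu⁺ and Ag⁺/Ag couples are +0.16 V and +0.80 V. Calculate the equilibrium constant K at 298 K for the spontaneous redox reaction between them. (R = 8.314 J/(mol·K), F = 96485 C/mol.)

E°_cell = +0.80 − (+0.16) = 0.64 V, with n = 1 electron transferred.
At equilibrium E = 0, so the Nernst equation gives ln K = nFE°/RT = (1)(96485)(0.64)/((8.314)(298)) = 24.92.
K = e^24.92 = 6.7 × 10^10.

6.7 × 10^10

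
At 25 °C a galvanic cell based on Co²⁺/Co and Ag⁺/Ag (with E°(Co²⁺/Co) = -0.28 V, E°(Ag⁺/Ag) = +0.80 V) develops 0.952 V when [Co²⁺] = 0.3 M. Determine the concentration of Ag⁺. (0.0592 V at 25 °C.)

From the Nernst equation, log Q = n(E° − E)/0.0592 = 2(1.08 − 0.952)/0.0592 = 4.324, so Q = 2.11 × 10^4.
With Q = [Co²⁺]/[Ag⁺]^2 and the known concentrations, [Ag⁺]^2 in the denominator gives [Ag⁺] = 0.0038 M.

0.0038 M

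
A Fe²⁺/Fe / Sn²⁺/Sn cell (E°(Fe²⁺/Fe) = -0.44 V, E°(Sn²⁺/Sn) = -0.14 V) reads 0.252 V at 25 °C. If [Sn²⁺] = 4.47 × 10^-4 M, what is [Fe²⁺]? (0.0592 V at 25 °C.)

0.019 M

From the Nernst equation, log Q = n(E° − E)/0.0592 = 2(0.30 − 0.252)/0.0592 = 1.622, so Q = 41.8.
With Q = [Fe²⁺]/[Sn²⁺] and the known concentrations, [Fe²⁺] in the numerator gives [Fe²⁺] = 0.019 M.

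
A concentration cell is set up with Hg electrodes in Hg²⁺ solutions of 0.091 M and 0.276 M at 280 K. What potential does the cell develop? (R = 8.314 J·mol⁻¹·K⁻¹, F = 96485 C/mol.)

0.013 V

Both half-cells are Hg²⁺/Hg, so E°_cell = 0. The concentrated side is the cathode; the cell reaction moves Hg²⁺ from high to low concentration with n = 2.
Q = [Hg²⁺]_dilute/[Hg²⁺]_conc = 0.091/0.276 = 0.330.
E = 0 − (RT/nF) ln Q = −((8.314×280)/(2×96485))(-1.110) = 0.0134 V.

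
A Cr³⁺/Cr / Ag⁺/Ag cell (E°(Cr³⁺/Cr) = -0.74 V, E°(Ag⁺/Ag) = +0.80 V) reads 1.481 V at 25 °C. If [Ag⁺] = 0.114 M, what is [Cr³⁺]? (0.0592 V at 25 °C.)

1.4 M

From the Nernst equation, log Q = n(E° − E)/0.0592 = 3(1.54 − 1.481)/0.0592 = 2.990, so Q = 977.
With Q = [Cr³⁺]/[Ag⁺]^3 and the known concentrations, [Cr³⁺] in the numerator gives [Cr³⁺] = 1.4 M.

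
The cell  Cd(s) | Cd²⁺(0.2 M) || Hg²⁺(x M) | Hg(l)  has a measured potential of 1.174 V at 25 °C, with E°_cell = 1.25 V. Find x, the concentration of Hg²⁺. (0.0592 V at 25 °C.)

From the Nernst equation, log Q = n(E° − E)/0.0592 = 2(1.25 − 1.174)/0.0592 = 2.568, so Q = 369.
With Q = [Cd²⁺]/[Hg²⁺] and the known concentrations, [Hg²⁺] in the denominator gives [Hg²⁺] = 5.4 × 10^-4 M.

5.4 × 10^-4 M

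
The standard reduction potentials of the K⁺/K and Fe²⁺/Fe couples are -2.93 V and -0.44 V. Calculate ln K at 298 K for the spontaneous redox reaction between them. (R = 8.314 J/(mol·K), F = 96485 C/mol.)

ln K = 193.9

E°_cell = -0.44 − (-2.93) = 2.49 V, with n = 2 electrons transferred.
At equilibrium E = 0, so the Nernst equation gives ln K = nFE°/RT = (2)(96485)(2.49)/((8.314)(298)) = 193.94.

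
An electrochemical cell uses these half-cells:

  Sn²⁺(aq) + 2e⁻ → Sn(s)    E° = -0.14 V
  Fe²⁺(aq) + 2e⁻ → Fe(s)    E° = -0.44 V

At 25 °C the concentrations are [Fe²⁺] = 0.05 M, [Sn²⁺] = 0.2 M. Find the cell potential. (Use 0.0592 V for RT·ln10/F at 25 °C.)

0.318 V

The Sn²⁺/Sn couple has the higher reduction potential and acts as the cathode, so E°_cell = -0.14 − (-0.44) = 0.30 V.
Balancing electrons gives n = 2; the reaction quotient is Q = [Fe²⁺]/[Sn²⁺] = 0.250.
At 25 °C, E = E° − (0.0592/n) log Q = 0.30 − (0.0592/2)(-0.602) = 0.300 + 0.018 = 0.318 V.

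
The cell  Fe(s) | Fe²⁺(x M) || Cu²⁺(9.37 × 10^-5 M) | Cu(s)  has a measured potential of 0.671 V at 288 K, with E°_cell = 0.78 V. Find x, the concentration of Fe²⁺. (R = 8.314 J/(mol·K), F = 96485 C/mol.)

0.61 M

From the Nernst equation, ln Q = nF(E° − E)/RT = 2×96485×(0.78 − 0.671)/(8.314×288) = 8.784, so Q = 6530.
With Q = [Fe²⁺]/[Cu²⁺] and the known concentrations, [Fe²⁺] in the numerator gives [Fe²⁺] = 0.61 M.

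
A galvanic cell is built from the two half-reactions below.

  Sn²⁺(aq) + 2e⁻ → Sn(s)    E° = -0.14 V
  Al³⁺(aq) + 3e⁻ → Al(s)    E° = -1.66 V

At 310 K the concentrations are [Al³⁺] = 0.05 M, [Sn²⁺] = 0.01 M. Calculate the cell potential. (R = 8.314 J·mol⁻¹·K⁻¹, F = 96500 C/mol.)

1.49 V

The Sn²⁺/Sn couple has the higher reduction potential and acts as the cathode, so E°_cell = -0.14 − (-1.66) = 1.52 V.
Balancing electrons gives n = 6; the reaction quotient is Q = [Al³⁺]^2/[Sn²⁺]^3 = 2500.
E = E° − (RT/nF) ln Q = 1.52 − (8.314×310)/(6×96500) × (7.824) = 1.520 − 0.035 = 1.485 V.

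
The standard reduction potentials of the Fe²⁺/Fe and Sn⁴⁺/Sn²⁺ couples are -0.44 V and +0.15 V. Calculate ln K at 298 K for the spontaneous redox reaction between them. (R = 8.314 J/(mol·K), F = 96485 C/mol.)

ln K = 46.0

E°_cell = +0.15 − (-0.44) = 0.59 V, with n = 2 electrons transferred.
At equilibrium E = 0, so the Nernst equation gives ln K = nFE°/RT = (2)(96485)(0.59)/((8.314)(298)) = 45.95.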